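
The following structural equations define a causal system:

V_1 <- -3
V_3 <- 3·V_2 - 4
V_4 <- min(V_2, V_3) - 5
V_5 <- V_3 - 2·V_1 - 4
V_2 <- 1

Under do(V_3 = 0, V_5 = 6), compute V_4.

-5

The joint intervention fixes V_3 = 0, V_5 = 6, removing each variable's own equation.
V_4 = min(V_2, V_3) - 5  [with V_2=1, V_3=0]  = -5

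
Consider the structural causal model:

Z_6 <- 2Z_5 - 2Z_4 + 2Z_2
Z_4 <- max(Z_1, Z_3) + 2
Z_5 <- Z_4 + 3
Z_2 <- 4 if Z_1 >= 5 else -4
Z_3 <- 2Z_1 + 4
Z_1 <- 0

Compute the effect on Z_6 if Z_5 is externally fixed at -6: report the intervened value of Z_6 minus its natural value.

The intervention breaks the incoming arrows to Z_5: Z_5 <- Z_4 + 3 no longer applies, and Z_5 = -6.
Z_2 = 4 if Z_1 >= 5 else -4  [with Z_1=0]  = -4
Z_3 = 2Z_1 + 4  [with Z_1=0]  = 4
Z_4 = max(Z_1, Z_3) + 2  [with Z_1=0, Z_3=4]  = 6
Z_6 = 2Z_5 - 2Z_4 + 2Z_2  [with Z_5=-6, Z_4=6, Z_2=-4]  = -32
Without intervention: Z_2 = 4 if Z_1 >= 5 else -4  [with Z_1=0]  = -4; Z_3 = 2Z_1 + 4  [with Z_1=0]  = 4; Z_4 = max(Z_1, Z_3) + 2  [with Z_1=0, Z_3=4]  = 6; Z_5 = Z_4 + 3  [with Z_4=6]  = 9; Z_6 = 2Z_5 - 2Z_4 + 2Z_2  [with Z_5=9, Z_4=6, Z_2=-4]  = -2.
Change = -32 − (-2) = -30.

-30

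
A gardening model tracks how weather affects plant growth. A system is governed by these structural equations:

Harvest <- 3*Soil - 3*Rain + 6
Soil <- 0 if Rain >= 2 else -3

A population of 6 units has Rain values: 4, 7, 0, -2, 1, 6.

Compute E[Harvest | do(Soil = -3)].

do(Soil=-3) breaks Soil's dependence on Rain. With Soil=-3 fixed, Harvest across the units is -15, -24, -3, 3, -6, -21, mean -11.

-11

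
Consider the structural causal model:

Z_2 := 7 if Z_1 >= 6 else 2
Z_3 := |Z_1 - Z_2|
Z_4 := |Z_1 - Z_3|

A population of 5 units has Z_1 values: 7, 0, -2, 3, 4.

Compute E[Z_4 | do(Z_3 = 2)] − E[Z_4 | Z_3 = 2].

0.8

The intervention sets Z_3=2 in all 5 units regardless of Z_1. Recomputing Z_4 per unit gives 5, 2, 4, 1, 2; average 2.8.
Conditioning on Z_3=2 selects the 2 unit(s) with Z_1 ∈ {0, 4}. Their Z_4 values: 2, 2. Mean = 2.
Difference = 2.8 − 2 = 0.8.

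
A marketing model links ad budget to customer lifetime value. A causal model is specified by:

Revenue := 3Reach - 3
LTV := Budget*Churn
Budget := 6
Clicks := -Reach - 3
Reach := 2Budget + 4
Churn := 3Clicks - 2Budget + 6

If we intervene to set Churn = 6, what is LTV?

Under do(Churn=6), the mechanism Churn := 3Clicks - 2Budget + 6 is discarded; Churn is fixed at 6.
LTV = Budget*Churn  [with Budget=6, Churn=6]  = 36

36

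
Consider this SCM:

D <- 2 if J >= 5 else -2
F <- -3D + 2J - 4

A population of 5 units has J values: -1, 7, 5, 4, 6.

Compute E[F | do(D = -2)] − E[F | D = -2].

The intervention sets D=-2 in all 5 units regardless of J. Recomputing F per unit gives 0, 16, 12, 10, 14; average 10.4.
Observing D=-2 restricts to units where D's equation naturally yields -2: J ∈ {-1, 4}. In that subpopulation F = 0, 10, mean 5.
Difference = 10.4 − 5 = 5.4.

5.4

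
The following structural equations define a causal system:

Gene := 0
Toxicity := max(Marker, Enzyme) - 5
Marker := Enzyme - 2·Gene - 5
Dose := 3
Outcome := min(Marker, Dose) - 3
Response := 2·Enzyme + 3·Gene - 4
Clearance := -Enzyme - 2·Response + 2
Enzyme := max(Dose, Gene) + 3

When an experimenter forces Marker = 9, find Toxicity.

Under do(Marker=9), the mechanism Marker := Enzyme - 2·Gene - 5 is discarded; Marker is fixed at 9.
Enzyme = max(Dose, Gene) + 3  [with Dose=3, Gene=0]  = 6
Toxicity = max(Marker, Enzyme) - 5  [with Marker=9, Enzyme=6]  = 4

4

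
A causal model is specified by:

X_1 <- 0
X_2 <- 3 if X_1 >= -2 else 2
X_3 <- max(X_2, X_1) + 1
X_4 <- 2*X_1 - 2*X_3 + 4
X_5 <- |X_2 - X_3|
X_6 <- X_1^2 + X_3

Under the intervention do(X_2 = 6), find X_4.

-10

Under do(X_2=6), the mechanism X_2 <- 3 if X_1 >= -2 else 2 is discarded; X_2 is fixed at 6.
X_3 = max(X_2, X_1) + 1  [with X_2=6, X_1=0]  = 7
X_4 = 2*X_1 - 2*X_3 + 4  [with X_1=0, X_3=7]  = -10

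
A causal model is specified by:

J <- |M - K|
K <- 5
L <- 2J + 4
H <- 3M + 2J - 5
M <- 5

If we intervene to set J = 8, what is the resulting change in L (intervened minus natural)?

16

The intervention breaks the incoming arrows to J: J <- |M - K| no longer applies, and J = 8.
L = 2J + 4  [with J=8]  = 20
Without intervention: J = |M - K|  [with M=5, K=5]  = 0; L = 2J + 4  [with J=0]  = 4.
Change = 20 − 4 = 16.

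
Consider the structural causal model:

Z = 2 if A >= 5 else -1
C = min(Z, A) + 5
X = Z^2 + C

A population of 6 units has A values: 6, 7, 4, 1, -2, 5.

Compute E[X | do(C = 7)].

9.5

Every unit gets C=7 under the intervention. X values become 11, 11, 8, 8, 8, 11; E[X|do(C=7)] = 9.5.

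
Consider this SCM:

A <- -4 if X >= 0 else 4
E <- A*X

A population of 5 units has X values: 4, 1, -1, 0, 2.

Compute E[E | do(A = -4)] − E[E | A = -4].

2.2

do(A=-4) breaks A's dependence on X. With A=-4 fixed, E across the units is -16, -4, 4, 0, -8, mean -4.8.
Observing A=-4 restricts to units where A's equation naturally yields -4: X ∈ {4, 1, 0, 2}. In that subpopulation E = -16, -4, 0, -8, mean -7.
Difference = -4.8 − (-7) = 2.2.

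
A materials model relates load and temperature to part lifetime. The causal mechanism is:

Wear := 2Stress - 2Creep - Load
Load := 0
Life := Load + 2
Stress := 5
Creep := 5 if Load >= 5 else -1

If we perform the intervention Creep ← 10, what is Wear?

The intervention breaks the incoming arrows to Creep: Creep := 5 if Load >= 5 else -1 no longer applies, and Creep = 10.
Wear = 2Stress - 2Creep - Load  [with Stress=5, Creep=10, Load=0]  = -10

-10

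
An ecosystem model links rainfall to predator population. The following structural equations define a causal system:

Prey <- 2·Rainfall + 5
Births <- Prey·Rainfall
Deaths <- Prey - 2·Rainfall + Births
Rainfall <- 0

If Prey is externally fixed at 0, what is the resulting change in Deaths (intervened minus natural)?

-5

Under do(Prey=0), the mechanism Prey <- 2·Rainfall + 5 is discarded; Prey is fixed at 0.
Births = Prey·Rainfall  [with Prey=0, Rainfall=0]  = 0
Deaths = Prey - 2·Rainfall + Births  [with Prey=0, Rainfall=0, Births=0]  = 0
Without intervention: Prey = 2·Rainfall + 5  [with Rainfall=0]  = 5; Births = Prey·Rainfall  [with Prey=5, Rainfall=0]  = 0; Deaths = Prey - 2·Rainfall + Births  [with Prey=5, Rainfall=0, Births=0]  = 5.
Change = 0 − 5 = -5.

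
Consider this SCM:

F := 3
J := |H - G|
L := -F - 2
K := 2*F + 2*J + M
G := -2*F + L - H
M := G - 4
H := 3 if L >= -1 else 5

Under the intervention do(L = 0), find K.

Under do(L=0), the mechanism L := -F - 2 is discarded; L is fixed at 0.
H = 3 if L >= -1 else 5  [with L=0]  = 3
G = -2*F + L - H  [with F=3, L=0, H=3]  = -9
J = |H - G|  [with H=3, G=-9]  = 12
M = G - 4  [with G=-9]  = -13
K = 2*F + 2*J + M  [with F=3, J=12, M=-13]  = 17

17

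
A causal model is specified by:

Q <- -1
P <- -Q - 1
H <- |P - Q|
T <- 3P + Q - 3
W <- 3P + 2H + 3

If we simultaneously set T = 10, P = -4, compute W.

The joint intervention fixes T = 10, P = -4, removing each variable's own equation.
H = |P - Q|  [with P=-4, Q=-1]  = 3
W = 3P + 2H + 3  [with P=-4, H=3]  = -3

-3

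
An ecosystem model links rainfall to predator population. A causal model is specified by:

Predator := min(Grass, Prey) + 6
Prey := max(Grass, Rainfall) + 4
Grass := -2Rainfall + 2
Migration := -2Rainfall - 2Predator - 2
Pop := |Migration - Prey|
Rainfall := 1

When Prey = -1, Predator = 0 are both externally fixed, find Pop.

Setting Prey = -1, Predator = 0 by intervention discards those variables' equations.
Migration = -2Rainfall - 2Predator - 2  [with Rainfall=1, Predator=0]  = -4
Pop = |Migration - Prey|  [with Migration=-4, Prey=-1]  = 3

3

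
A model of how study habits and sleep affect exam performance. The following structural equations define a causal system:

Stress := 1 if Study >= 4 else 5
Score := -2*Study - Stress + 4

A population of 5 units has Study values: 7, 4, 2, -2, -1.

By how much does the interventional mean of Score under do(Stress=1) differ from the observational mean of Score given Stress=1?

7

Every unit gets Stress=1 under the intervention. Score values become -11, -5, -1, 7, 5; E[Score|do(Stress=1)] = -1.
E[Score|Stress=1] averages over only the 2 units with Stress=1 (Study = 7, 4): Score = -11, -5, mean -8.
Difference = -1 − (-8) = 7.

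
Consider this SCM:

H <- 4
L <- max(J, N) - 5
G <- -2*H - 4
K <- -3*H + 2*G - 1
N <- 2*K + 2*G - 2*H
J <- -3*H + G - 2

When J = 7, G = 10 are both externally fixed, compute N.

26

Setting J = 7, G = 10 by intervention discards those variables' equations.
K = -3*H + 2*G - 1  [with H=4, G=10]  = 7
N = 2*K + 2*G - 2*H  [with K=7, G=10, H=4]  = 26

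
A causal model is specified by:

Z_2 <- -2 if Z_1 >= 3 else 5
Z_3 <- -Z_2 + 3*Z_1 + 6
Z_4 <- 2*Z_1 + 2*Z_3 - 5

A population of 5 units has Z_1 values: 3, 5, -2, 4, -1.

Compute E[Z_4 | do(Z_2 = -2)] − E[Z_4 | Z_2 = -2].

do(Z_2=-2) breaks Z_2's dependence on Z_1. With Z_2=-2 fixed, Z_4 across the units is 35, 51, -5, 43, 3, mean 25.4.
Observing Z_2=-2 restricts to units where Z_2's equation naturally yields -2: Z_1 ∈ {3, 5, 4}. In that subpopulation Z_4 = 35, 51, 43, mean 43.
Difference = 25.4 − 43 = -17.6.

-17.6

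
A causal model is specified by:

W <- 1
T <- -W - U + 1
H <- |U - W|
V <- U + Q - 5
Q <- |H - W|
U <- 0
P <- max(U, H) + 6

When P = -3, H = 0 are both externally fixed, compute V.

-4

The joint intervention fixes P = -3, H = 0, removing each variable's own equation.
Q = |H - W|  [with H=0, W=1]  = 1
V = U + Q - 5  [with U=0, Q=1]  = -4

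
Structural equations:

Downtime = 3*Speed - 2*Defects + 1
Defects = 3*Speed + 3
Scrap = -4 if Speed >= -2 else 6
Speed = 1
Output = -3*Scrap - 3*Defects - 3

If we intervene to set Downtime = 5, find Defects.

6

Under do(Downtime=5), the mechanism Downtime = 3*Speed - 2*Defects + 1 is discarded; Downtime is fixed at 5.
No directed path runs from Downtime to Defects, so Defects keeps its natural value.
Defects = 3*Speed + 3  [with Speed=1]  = 6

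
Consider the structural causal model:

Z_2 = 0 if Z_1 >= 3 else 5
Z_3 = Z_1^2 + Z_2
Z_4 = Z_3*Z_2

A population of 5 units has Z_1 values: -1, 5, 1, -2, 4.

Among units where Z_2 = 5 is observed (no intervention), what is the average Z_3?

Observing Z_2=5 restricts to units where Z_2's equation naturally yields 5: Z_1 ∈ {-1, 1, -2}. In that subpopulation Z_3 = 6, 6, 9, mean 7.

7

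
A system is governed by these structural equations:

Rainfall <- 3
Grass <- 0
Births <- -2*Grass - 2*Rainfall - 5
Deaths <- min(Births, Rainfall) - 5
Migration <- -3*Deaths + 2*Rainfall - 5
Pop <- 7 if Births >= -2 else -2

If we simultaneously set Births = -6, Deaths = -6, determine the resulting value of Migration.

19

Setting Births = -6, Deaths = -6 by intervention discards those variables' equations.
Migration = -3*Deaths + 2*Rainfall - 5  [with Deaths=-6, Rainfall=3]  = 19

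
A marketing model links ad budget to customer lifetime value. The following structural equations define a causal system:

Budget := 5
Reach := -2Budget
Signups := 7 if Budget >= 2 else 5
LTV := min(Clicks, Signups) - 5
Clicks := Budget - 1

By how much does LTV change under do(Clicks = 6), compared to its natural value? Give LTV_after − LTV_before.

do(Clicks=6) replaces the equation Clicks := Budget - 1 with the constant Clicks = 6.
Signups = 7 if Budget >= 2 else 5  [with Budget=5]  = 7
LTV = min(Clicks, Signups) - 5  [with Clicks=6, Signups=7]  = 1
Without intervention: Clicks = Budget - 1  [with Budget=5]  = 4; Signups = 7 if Budget >= 2 else 5  [with Budget=5]  = 7; LTV = min(Clicks, Signups) - 5  [with Clicks=4, Signups=7]  = -1.
Change = 1 − (-1) = 2.

2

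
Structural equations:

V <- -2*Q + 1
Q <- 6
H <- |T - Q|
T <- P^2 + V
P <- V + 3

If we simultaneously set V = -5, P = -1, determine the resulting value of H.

10

Under do(V = -5, P = -1), each intervened variable's structural equation is replaced by its fixed value.
T = P^2 + V  [with P=-1, V=-5]  = -4
H = |T - Q|  [with T=-4, Q=6]  = 10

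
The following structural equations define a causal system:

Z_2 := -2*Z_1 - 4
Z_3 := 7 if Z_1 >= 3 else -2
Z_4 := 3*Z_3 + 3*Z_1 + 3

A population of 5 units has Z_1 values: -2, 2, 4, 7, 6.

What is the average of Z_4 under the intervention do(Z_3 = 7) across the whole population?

do(Z_3=7) breaks Z_3's dependence on Z_1. With Z_3=7 fixed, Z_4 across the units is 18, 30, 36, 45, 42, mean 34.2.

34.2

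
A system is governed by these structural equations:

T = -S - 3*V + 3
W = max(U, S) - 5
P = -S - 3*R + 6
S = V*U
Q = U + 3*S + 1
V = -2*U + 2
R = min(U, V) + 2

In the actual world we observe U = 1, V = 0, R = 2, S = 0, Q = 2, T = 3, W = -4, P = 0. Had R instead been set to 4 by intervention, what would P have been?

-6

The intervention breaks the incoming arrows to R: R = min(U, V) + 2 no longer applies, and R = 4.
V = -2*U + 2  [with U=1]  = 0
S = V*U  [with V=0, U=1]  = 0
P = -S - 3*R + 6  [with S=0, R=4]  = -6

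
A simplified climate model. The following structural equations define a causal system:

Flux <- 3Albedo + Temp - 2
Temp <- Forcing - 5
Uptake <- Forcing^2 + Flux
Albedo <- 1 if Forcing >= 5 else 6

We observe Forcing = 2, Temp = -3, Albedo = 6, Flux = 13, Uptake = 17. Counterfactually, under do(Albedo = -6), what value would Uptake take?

do(Albedo=-6) replaces the equation Albedo <- 1 if Forcing >= 5 else 6 with the constant Albedo = -6.
Temp = Forcing - 5  [with Forcing=2]  = -3
Flux = 3Albedo + Temp - 2  [with Albedo=-6, Temp=-3]  = -23
Uptake = Forcing^2 + Flux  [with Forcing=2, Flux=-23]  = -19

-19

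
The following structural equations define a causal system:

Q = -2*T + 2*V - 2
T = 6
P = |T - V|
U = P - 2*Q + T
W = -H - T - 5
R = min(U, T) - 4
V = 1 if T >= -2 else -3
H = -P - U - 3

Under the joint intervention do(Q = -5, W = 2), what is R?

2

Setting Q = -5, W = 2 by intervention discards those variables' equations.
V = 1 if T >= -2 else -3  [with T=6]  = 1
P = |T - V|  [with T=6, V=1]  = 5
U = P - 2*Q + T  [with P=5, Q=-5, T=6]  = 21
R = min(U, T) - 4  [with U=21, T=6]  = 2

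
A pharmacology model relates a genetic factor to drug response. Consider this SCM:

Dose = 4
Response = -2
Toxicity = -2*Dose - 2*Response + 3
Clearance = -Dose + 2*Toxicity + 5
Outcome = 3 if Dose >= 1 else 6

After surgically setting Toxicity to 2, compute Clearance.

5

The intervention breaks the incoming arrows to Toxicity: Toxicity = -2*Dose - 2*Response + 3 no longer applies, and Toxicity = 2.
Clearance = -Dose + 2*Toxicity + 5  [with Dose=4, Toxicity=2]  = 5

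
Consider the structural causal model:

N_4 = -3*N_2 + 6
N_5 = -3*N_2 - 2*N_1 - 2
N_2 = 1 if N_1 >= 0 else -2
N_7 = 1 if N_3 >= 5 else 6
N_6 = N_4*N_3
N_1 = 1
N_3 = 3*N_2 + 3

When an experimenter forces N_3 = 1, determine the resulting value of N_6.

The intervention breaks the incoming arrows to N_3: N_3 = 3*N_2 + 3 no longer applies, and N_3 = 1.
N_2 = 1 if N_1 >= 0 else -2  [with N_1=1]  = 1
N_4 = -3*N_2 + 6  [with N_2=1]  = 3
N_6 = N_4*N_3  [with N_4=3, N_3=1]  = 3

3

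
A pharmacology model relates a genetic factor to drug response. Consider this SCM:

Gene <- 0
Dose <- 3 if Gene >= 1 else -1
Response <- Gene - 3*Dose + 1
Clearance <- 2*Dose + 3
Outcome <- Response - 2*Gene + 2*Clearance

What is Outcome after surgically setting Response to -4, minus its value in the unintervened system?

do(Response=-4) replaces the equation Response <- Gene - 3*Dose + 1 with the constant Response = -4.
Dose = 3 if Gene >= 1 else -1  [with Gene=0]  = -1
Clearance = 2*Dose + 3  [with Dose=-1]  = 1
Outcome = Response - 2*Gene + 2*Clearance  [with Response=-4, Gene=0, Clearance=1]  = -2
Without intervention: Dose = 3 if Gene >= 1 else -1  [with Gene=0]  = -1; Response = Gene - 3*Dose + 1  [with Gene=0, Dose=-1]  = 4; Clearance = 2*Dose + 3  [with Dose=-1]  = 1; Outcome = Response - 2*Gene + 2*Clearance  [with Response=4, Gene=0, Clearance=1]  = 6.
Change = -2 − 6 = -8.

-8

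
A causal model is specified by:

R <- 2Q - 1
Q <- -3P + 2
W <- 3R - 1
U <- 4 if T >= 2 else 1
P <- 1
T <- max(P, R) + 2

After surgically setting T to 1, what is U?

Intervening sets T = 1 and removes its equation (T <- max(P, R) + 2).
U = 4 if T >= 2 else 1  [with T=1]  = 1

1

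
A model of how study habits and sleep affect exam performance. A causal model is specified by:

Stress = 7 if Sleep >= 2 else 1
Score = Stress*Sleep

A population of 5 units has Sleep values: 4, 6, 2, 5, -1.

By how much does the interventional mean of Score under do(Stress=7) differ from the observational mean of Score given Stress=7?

-7.35

The intervention sets Stress=7 in all 5 units regardless of Sleep. Recomputing Score per unit gives 28, 42, 14, 35, -7; average 22.4.
Observing Stress=7 restricts to units where Stress's equation naturally yields 7: Sleep ∈ {4, 6, 2, 5}. In that subpopulation Score = 28, 42, 14, 35, mean 29.75.
Difference = 22.4 − 29.75 = -7.35.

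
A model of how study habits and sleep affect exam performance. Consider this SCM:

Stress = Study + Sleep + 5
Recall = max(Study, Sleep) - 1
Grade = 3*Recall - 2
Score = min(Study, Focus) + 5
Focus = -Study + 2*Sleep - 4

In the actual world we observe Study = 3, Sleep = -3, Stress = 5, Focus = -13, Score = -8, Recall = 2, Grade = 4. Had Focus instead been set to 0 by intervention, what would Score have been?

Intervening sets Focus = 0 and removes its equation (Focus = -Study + 2*Sleep - 4).
Score = min(Study, Focus) + 5  [with Study=3, Focus=0]  = 5

5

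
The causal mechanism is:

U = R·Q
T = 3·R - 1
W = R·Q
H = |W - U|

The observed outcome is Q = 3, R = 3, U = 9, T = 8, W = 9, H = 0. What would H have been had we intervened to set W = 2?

7

The intervention breaks the incoming arrows to W: W = R·Q no longer applies, and W = 2.
U = R·Q  [with R=3, Q=3]  = 9
H = |W - U|  [with W=2, U=9]  = 7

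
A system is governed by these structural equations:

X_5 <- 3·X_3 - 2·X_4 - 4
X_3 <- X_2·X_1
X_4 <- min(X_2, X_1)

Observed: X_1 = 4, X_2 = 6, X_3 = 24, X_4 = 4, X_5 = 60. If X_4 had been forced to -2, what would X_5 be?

Intervening sets X_4 = -2 and removes its equation (X_4 <- min(X_2, X_1)).
X_3 = X_2·X_1  [with X_2=6, X_1=4]  = 24
X_5 = 3·X_3 - 2·X_4 - 4  [with X_3=24, X_4=-2]  = 72

72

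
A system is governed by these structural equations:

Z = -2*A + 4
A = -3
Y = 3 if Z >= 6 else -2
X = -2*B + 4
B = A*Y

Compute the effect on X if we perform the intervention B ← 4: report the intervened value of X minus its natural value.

Intervening sets B = 4 and removes its equation (B = A*Y).
X = -2*B + 4  [with B=4]  = -4
Without intervention: Z = -2*A + 4  [with A=-3]  = 10; Y = 3 if Z >= 6 else -2  [with Z=10]  = 3; B = A*Y  [with A=-3, Y=3]  = -9; X = -2*B + 4  [with B=-9]  = 22.
Change = -4 − 22 = -26.

-26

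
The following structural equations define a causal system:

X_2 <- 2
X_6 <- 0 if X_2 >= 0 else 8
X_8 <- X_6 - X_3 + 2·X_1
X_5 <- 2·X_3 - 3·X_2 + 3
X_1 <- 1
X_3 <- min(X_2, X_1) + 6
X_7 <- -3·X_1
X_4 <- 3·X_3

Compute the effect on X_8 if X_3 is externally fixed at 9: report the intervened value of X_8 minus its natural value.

-2

The intervention breaks the incoming arrows to X_3: X_3 <- min(X_2, X_1) + 6 no longer applies, and X_3 = 9.
X_6 = 0 if X_2 >= 0 else 8  [with X_2=2]  = 0
X_8 = X_6 - X_3 + 2·X_1  [with X_6=0, X_3=9, X_1=1]  = -7
Without intervention: X_3 = min(X_2, X_1) + 6  [with X_2=2, X_1=1]  = 7; X_6 = 0 if X_2 >= 0 else 8  [with X_2=2]  = 0; X_8 = X_6 - X_3 + 2·X_1  [with X_6=0, X_3=7, X_1=1]  = -5.
Change = -7 − (-5) = -2.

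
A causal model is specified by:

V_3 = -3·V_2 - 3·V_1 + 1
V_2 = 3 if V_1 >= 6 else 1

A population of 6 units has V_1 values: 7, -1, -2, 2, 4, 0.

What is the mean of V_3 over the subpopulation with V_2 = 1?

-3.8

Observing V_2=1 restricts to units where V_2's equation naturally yields 1: V_1 ∈ {-1, -2, 2, 4, 0}. In that subpopulation V_3 = 1, 4, -8, -14, -2, mean -3.8.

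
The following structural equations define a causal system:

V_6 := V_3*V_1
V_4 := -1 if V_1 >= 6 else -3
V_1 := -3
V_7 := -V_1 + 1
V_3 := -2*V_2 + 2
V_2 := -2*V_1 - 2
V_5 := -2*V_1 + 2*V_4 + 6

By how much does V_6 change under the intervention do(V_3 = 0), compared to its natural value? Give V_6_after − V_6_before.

The intervention breaks the incoming arrows to V_3: V_3 := -2*V_2 + 2 no longer applies, and V_3 = 0.
V_6 = V_3*V_1  [with V_3=0, V_1=-3]  = 0
Without intervention: V_2 = -2*V_1 - 2  [with V_1=-3]  = 4; V_3 = -2*V_2 + 2  [with V_2=4]  = -6; V_6 = V_3*V_1  [with V_3=-6, V_1=-3]  = 18.
Change = 0 − 18 = -18.

-18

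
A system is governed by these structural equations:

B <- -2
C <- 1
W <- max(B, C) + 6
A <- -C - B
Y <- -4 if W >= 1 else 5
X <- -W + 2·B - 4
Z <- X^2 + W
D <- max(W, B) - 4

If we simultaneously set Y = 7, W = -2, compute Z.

34

The joint intervention fixes Y = 7, W = -2, removing each variable's own equation.
X = -W + 2·B - 4  [with W=-2, B=-2]  = -6
Z = X^2 + W  [with X=-6, W=-2]  = 34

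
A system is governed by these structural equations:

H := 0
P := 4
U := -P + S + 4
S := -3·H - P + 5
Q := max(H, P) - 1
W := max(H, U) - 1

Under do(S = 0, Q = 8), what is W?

The joint intervention fixes S = 0, Q = 8, removing each variable's own equation.
U = -P + S + 4  [with P=4, S=0]  = 0
W = max(H, U) - 1  [with H=0, U=0]  = -1

-1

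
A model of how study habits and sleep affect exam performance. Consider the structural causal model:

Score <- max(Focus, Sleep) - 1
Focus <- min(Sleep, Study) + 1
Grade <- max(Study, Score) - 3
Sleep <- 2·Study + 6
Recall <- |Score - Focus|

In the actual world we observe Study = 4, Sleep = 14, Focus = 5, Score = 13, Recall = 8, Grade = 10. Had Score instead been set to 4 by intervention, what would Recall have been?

1

Intervening sets Score = 4 and removes its equation (Score <- max(Focus, Sleep) - 1).
Sleep = 2·Study + 6  [with Study=4]  = 14
Focus = min(Sleep, Study) + 1  [with Sleep=14, Study=4]  = 5
Recall = |Score - Focus|  [with Score=4, Focus=5]  = 1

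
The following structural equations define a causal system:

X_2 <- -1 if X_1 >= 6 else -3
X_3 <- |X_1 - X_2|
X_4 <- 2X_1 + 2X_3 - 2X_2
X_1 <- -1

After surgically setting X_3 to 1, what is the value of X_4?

6

The intervention breaks the incoming arrows to X_3: X_3 <- |X_1 - X_2| no longer applies, and X_3 = 1.
X_2 = -1 if X_1 >= 6 else -3  [with X_1=-1]  = -3
X_4 = 2X_1 + 2X_3 - 2X_2  [with X_1=-1, X_3=1, X_2=-3]  = 6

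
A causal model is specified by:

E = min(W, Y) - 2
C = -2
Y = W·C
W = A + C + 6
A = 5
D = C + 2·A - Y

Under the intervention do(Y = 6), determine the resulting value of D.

Intervening sets Y = 6 and removes its equation (Y = W·C).
D = C + 2·A - Y  [with C=-2, A=5, Y=6]  = 2

2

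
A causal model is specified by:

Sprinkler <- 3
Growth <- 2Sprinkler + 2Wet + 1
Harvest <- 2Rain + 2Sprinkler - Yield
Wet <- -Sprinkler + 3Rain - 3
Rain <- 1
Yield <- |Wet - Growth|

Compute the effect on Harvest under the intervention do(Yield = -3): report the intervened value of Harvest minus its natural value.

7

The intervention breaks the incoming arrows to Yield: Yield <- |Wet - Growth| no longer applies, and Yield = -3.
Harvest = 2Rain + 2Sprinkler - Yield  [with Rain=1, Sprinkler=3, Yield=-3]  = 11
Without intervention: Wet = -Sprinkler + 3Rain - 3  [with Sprinkler=3, Rain=1]  = -3; Growth = 2Sprinkler + 2Wet + 1  [with Sprinkler=3, Wet=-3]  = 1; Yield = |Wet - Growth|  [with Wet=-3, Growth=1]  = 4; Harvest = 2Rain + 2Sprinkler - Yield  [with Rain=1, Sprinkler=3, Yield=4]  = 4.
Change = 11 − 4 = 7.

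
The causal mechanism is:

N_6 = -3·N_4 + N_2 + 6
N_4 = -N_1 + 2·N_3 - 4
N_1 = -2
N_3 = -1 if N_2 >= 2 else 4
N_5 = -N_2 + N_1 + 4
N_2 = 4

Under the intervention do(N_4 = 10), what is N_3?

-1

Under do(N_4=10), the mechanism N_4 = -N_1 + 2·N_3 - 4 is discarded; N_4 is fixed at 10.
Since N_3 is not a descendant of the intervened variable, it is unaffected.
N_3 = -1 if N_2 >= 2 else 4  [with N_2=4]  = -1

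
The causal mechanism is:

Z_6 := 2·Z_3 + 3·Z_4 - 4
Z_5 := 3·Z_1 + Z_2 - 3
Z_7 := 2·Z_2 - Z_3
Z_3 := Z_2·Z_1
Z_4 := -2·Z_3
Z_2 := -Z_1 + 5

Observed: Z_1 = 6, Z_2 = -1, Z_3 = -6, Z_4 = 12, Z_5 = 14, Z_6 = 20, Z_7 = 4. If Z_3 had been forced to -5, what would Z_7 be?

3

The intervention breaks the incoming arrows to Z_3: Z_3 := Z_2·Z_1 no longer applies, and Z_3 = -5.
Z_2 = -Z_1 + 5  [with Z_1=6]  = -1
Z_7 = 2·Z_2 - Z_3  [with Z_2=-1, Z_3=-5]  = 3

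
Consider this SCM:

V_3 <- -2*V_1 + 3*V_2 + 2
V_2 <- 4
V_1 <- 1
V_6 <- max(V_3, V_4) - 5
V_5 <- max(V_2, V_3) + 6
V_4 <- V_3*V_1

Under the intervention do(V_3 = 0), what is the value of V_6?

-5

The intervention breaks the incoming arrows to V_3: V_3 <- -2*V_1 + 3*V_2 + 2 no longer applies, and V_3 = 0.
V_4 = V_3*V_1  [with V_3=0, V_1=1]  = 0
V_6 = max(V_3, V_4) - 5  [with V_3=0, V_4=0]  = -5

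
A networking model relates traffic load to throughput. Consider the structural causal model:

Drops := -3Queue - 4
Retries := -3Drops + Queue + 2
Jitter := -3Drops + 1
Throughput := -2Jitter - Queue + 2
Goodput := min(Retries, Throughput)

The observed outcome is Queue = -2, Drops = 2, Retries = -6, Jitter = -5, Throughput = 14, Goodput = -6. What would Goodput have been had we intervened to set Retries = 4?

The intervention breaks the incoming arrows to Retries: Retries := -3Drops + Queue + 2 no longer applies, and Retries = 4.
Drops = -3Queue - 4  [with Queue=-2]  = 2
Jitter = -3Drops + 1  [with Drops=2]  = -5
Throughput = -2Jitter - Queue + 2  [with Jitter=-5, Queue=-2]  = 14
Goodput = min(Retries, Throughput)  [with Retries=4, Throughput=14]  = 4

4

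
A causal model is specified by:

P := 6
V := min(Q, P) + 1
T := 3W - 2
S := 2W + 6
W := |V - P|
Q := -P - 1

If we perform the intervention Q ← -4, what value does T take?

25

do(Q=-4) replaces the equation Q := -P - 1 with the constant Q = -4.
V = min(Q, P) + 1  [with Q=-4, P=6]  = -3
W = |V - P|  [with V=-3, P=6]  = 9
T = 3W - 2  [with W=9]  = 25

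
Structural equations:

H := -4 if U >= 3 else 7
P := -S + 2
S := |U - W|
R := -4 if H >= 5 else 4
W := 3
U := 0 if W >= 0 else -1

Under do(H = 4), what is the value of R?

4

Intervening sets H = 4 and removes its equation (H := -4 if U >= 3 else 7).
R = -4 if H >= 5 else 4  [with H=4]  = 4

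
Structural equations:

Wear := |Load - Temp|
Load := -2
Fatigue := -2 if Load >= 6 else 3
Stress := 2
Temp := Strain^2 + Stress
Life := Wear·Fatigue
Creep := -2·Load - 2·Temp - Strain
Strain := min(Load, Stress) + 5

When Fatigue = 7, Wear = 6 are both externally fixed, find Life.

Under do(Fatigue = 7, Wear = 6), each intervened variable's structural equation is replaced by its fixed value.
Life = Wear·Fatigue  [with Wear=6, Fatigue=7]  = 42

42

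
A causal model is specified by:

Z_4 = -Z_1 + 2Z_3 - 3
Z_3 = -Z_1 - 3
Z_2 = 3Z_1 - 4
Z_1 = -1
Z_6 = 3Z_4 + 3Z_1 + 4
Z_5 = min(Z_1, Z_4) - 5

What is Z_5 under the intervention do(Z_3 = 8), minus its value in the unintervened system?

5

do(Z_3=8) replaces the equation Z_3 = -Z_1 - 3 with the constant Z_3 = 8.
Z_4 = -Z_1 + 2Z_3 - 3  [with Z_1=-1, Z_3=8]  = 14
Z_5 = min(Z_1, Z_4) - 5  [with Z_1=-1, Z_4=14]  = -6
Without intervention: Z_3 = -Z_1 - 3  [with Z_1=-1]  = -2; Z_4 = -Z_1 + 2Z_3 - 3  [with Z_1=-1, Z_3=-2]  = -6; Z_5 = min(Z_1, Z_4) - 5  [with Z_1=-1, Z_4=-6]  = -11.
Change = -6 − (-11) = 5.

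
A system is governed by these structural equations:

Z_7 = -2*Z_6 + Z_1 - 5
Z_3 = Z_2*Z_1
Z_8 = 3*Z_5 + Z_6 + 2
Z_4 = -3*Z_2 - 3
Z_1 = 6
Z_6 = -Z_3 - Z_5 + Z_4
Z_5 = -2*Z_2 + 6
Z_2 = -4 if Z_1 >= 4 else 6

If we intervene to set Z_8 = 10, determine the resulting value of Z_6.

The intervention breaks the incoming arrows to Z_8: Z_8 = 3*Z_5 + Z_6 + 2 no longer applies, and Z_8 = 10.
Z_6 is not downstream of the intervention, so its value is determined by the original equations.
Z_2 = -4 if Z_1 >= 4 else 6  [with Z_1=6]  = -4
Z_3 = Z_2*Z_1  [with Z_2=-4, Z_1=6]  = -24
Z_4 = -3*Z_2 - 3  [with Z_2=-4]  = 9
Z_5 = -2*Z_2 + 6  [with Z_2=-4]  = 14
Z_6 = -Z_3 - Z_5 + Z_4  [with Z_3=-24, Z_5=14, Z_4=9]  = 19

19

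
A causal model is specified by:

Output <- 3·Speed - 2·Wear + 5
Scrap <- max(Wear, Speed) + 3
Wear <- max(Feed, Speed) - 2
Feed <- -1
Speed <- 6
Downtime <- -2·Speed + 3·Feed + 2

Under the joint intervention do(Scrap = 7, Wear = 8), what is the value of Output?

7

The joint intervention fixes Scrap = 7, Wear = 8, removing each variable's own equation.
Output = 3·Speed - 2·Wear + 5  [with Speed=6, Wear=8]  = 7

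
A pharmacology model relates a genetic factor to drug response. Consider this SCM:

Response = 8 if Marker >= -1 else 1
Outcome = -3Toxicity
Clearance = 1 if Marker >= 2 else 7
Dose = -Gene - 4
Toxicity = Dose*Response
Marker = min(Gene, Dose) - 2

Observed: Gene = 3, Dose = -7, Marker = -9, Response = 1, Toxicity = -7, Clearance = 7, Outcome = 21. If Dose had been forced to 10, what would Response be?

Under do(Dose=10), the mechanism Dose = -Gene - 4 is discarded; Dose is fixed at 10.
Marker = min(Gene, Dose) - 2  [with Gene=3, Dose=10]  = 1
Response = 8 if Marker >= -1 else 1  [with Marker=1]  = 8

8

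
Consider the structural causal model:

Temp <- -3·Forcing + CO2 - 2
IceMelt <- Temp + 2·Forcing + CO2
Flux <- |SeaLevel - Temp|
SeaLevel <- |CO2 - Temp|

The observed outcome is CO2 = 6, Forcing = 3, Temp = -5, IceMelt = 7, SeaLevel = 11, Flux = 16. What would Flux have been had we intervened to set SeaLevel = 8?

13

The intervention breaks the incoming arrows to SeaLevel: SeaLevel <- |CO2 - Temp| no longer applies, and SeaLevel = 8.
Temp = -3·Forcing + CO2 - 2  [with Forcing=3, CO2=6]  = -5
Flux = |SeaLevel - Temp|  [with SeaLevel=8, Temp=-5]  = 13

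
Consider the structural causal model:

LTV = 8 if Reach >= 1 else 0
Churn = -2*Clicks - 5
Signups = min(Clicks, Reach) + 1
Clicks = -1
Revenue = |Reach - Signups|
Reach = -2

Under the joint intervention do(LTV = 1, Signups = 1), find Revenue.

3

Under do(LTV = 1, Signups = 1), each intervened variable's structural equation is replaced by its fixed value.
Revenue = |Reach - Signups|  [with Reach=-2, Signups=1]  = 3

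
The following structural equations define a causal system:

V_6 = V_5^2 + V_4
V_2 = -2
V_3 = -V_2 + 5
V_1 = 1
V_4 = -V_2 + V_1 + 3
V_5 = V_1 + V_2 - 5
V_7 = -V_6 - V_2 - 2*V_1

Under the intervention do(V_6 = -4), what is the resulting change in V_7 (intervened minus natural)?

46

Intervening sets V_6 = -4 and removes its equation (V_6 = V_5^2 + V_4).
V_7 = -V_6 - V_2 - 2*V_1  [with V_6=-4, V_2=-2, V_1=1]  = 4
Without intervention: V_4 = -V_2 + V_1 + 3  [with V_2=-2, V_1=1]  = 6; V_5 = V_1 + V_2 - 5  [with V_1=1, V_2=-2]  = -6; V_6 = V_5^2 + V_4  [with V_5=-6, V_4=6]  = 42; V_7 = -V_6 - V_2 - 2*V_1  [with V_6=42, V_2=-2, V_1=1]  = -42.
Change = 4 − (-42) = 46.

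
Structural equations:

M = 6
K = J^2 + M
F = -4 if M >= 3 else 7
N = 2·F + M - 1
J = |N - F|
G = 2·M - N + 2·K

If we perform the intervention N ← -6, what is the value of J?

The intervention breaks the incoming arrows to N: N = 2·F + M - 1 no longer applies, and N = -6.
F = -4 if M >= 3 else 7  [with M=6]  = -4
J = |N - F|  [with N=-6, F=-4]  = 2

2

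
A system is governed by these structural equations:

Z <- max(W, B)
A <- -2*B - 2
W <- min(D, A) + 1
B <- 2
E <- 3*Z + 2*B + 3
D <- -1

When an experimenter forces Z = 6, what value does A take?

do(Z=6) replaces the equation Z <- max(W, B) with the constant Z = 6.
A is not downstream of the intervention, so its value is determined by the original equations.
A = -2*B - 2  [with B=2]  = -6

-6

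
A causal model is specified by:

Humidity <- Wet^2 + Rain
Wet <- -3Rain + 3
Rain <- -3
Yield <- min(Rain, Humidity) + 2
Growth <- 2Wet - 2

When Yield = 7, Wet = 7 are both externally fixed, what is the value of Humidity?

46

Setting Yield = 7, Wet = 7 by intervention discards those variables' equations.
Humidity = Wet^2 + Rain  [with Wet=7, Rain=-3]  = 46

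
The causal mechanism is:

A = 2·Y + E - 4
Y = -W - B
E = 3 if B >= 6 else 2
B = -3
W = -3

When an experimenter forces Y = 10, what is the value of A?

do(Y=10) replaces the equation Y = -W - B with the constant Y = 10.
E = 3 if B >= 6 else 2  [with B=-3]  = 2
A = 2·Y + E - 4  [with Y=10, E=2]  = 18

18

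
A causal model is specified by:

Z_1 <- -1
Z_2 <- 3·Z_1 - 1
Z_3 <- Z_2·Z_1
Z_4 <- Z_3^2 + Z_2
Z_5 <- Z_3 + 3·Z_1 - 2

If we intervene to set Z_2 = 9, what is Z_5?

-14

do(Z_2=9) replaces the equation Z_2 <- 3·Z_1 - 1 with the constant Z_2 = 9.
Z_3 = Z_2·Z_1  [with Z_2=9, Z_1=-1]  = -9
Z_5 = Z_3 + 3·Z_1 - 2  [with Z_3=-9, Z_1=-1]  = -14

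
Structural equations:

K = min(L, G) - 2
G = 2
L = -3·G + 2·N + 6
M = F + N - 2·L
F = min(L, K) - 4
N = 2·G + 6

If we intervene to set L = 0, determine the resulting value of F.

do(L=0) replaces the equation L = -3·G + 2·N + 6 with the constant L = 0.
K = min(L, G) - 2  [with L=0, G=2]  = -2
F = min(L, K) - 4  [with L=0, K=-2]  = -6

-6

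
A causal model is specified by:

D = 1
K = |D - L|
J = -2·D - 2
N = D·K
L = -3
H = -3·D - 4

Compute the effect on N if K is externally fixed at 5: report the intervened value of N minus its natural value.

do(K=5) replaces the equation K = |D - L| with the constant K = 5.
N = D·K  [with D=1, K=5]  = 5
Without intervention: K = |D - L|  [with D=1, L=-3]  = 4; N = D·K  [with D=1, K=4]  = 4.
Change = 5 − 4 = 1.

1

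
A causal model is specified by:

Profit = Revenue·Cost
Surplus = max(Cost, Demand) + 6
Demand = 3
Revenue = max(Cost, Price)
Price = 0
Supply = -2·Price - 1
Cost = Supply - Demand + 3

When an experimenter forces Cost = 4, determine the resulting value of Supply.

Under do(Cost=4), the mechanism Cost = Supply - Demand + 3 is discarded; Cost is fixed at 4.
Since Supply is not a descendant of the intervened variable, it is unaffected.
Supply = -2·Price - 1  [with Price=0]  = -1

-1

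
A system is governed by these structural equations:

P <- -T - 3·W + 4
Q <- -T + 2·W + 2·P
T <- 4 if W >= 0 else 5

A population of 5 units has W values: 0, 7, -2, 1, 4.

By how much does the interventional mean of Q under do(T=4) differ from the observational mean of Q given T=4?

4

The intervention sets T=4 in all 5 units regardless of W. Recomputing Q per unit gives -4, -32, 4, -8, -20; average -12.
Observing T=4 restricts to units where T's equation naturally yields 4: W ∈ {0, 7, 1, 4}. In that subpopulation Q = -4, -32, -8, -20, mean -16.
Difference = -12 − (-16) = 4.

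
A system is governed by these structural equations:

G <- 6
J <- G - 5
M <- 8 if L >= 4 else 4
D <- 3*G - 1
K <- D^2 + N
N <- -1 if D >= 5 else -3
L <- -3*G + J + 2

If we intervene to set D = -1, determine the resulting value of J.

The intervention breaks the incoming arrows to D: D <- 3*G - 1 no longer applies, and D = -1.
Since J is not a descendant of the intervened variable, it is unaffected.
J = G - 5  [with G=6]  = 1

1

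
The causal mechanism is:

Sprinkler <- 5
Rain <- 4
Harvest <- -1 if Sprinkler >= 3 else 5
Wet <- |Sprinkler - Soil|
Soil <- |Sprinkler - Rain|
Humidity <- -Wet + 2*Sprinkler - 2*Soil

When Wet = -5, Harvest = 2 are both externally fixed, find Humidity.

Setting Wet = -5, Harvest = 2 by intervention discards those variables' equations.
Soil = |Sprinkler - Rain|  [with Sprinkler=5, Rain=4]  = 1
Humidity = -Wet + 2*Sprinkler - 2*Soil  [with Wet=-5, Sprinkler=5, Soil=1]  = 13

13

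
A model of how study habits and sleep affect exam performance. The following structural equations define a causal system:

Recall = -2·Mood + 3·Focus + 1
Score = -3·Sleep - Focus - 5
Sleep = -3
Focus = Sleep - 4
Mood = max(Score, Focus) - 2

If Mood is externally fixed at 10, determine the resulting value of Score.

11

Under do(Mood=10), the mechanism Mood = max(Score, Focus) - 2 is discarded; Mood is fixed at 10.
Since Score is not a descendant of the intervened variable, it is unaffected.
Focus = Sleep - 4  [with Sleep=-3]  = -7
Score = -3·Sleep - Focus - 5  [with Sleep=-3, Focus=-7]  = 11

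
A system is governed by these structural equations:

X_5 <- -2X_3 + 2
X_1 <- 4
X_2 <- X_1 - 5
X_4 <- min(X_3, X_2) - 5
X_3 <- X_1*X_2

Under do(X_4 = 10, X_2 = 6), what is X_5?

The joint intervention fixes X_4 = 10, X_2 = 6, removing each variable's own equation.
X_3 = X_1*X_2  [with X_1=4, X_2=6]  = 24
X_5 = -2X_3 + 2  [with X_3=24]  = -46

-46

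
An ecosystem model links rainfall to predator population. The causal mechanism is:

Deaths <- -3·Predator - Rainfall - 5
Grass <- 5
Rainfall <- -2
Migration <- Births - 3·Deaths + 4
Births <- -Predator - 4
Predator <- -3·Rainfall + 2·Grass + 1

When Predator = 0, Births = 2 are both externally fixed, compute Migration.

15

Setting Predator = 0, Births = 2 by intervention discards those variables' equations.
Deaths = -3·Predator - Rainfall - 5  [with Predator=0, Rainfall=-2]  = -3
Migration = Births - 3·Deaths + 4  [with Births=2, Deaths=-3]  = 15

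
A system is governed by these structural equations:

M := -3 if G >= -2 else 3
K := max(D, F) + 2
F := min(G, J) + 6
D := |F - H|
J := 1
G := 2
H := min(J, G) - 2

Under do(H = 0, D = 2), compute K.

9

The joint intervention fixes H = 0, D = 2, removing each variable's own equation.
F = min(G, J) + 6  [with G=2, J=1]  = 7
K = max(D, F) + 2  [with D=2, F=7]  = 9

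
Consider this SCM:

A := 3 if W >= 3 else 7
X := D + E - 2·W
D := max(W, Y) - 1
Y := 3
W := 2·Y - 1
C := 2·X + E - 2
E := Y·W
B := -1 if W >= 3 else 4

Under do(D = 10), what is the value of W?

The intervention breaks the incoming arrows to D: D := max(W, Y) - 1 no longer applies, and D = 10.
Since W is not a descendant of the intervened variable, it is unaffected.
W = 2·Y - 1  [with Y=3]  = 5

5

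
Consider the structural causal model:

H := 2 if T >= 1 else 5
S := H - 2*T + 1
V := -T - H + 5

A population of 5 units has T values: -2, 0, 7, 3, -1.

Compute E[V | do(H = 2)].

1.6

The intervention sets H=2 in all 5 units regardless of T. Recomputing V per unit gives 5, 3, -4, 0, 4; average 1.6.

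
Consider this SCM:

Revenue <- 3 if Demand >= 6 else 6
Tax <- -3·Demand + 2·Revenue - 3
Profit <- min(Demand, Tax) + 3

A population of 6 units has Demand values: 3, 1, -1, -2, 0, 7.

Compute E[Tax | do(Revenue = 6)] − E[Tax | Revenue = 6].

-3.4

The intervention sets Revenue=6 in all 6 units regardless of Demand. Recomputing Tax per unit gives 0, 6, 12, 15, 9, -12; average 5.
E[Tax|Revenue=6] averages over only the 5 units with Revenue=6 (Demand = 3, 1, -1, -2, 0): Tax = 0, 6, 12, 15, 9, mean 8.4.
Difference = 5 − 8.4 = -3.4.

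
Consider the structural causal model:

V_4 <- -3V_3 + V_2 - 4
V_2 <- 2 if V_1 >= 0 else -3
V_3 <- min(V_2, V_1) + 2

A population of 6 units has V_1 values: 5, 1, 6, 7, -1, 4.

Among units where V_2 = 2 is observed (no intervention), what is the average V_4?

-13.4

Observing V_2=2 restricts to units where V_2's equation naturally yields 2: V_1 ∈ {5, 1, 6, 7, 4}. In that subpopulation V_4 = -14, -11, -14, -14, -14, mean -13.4.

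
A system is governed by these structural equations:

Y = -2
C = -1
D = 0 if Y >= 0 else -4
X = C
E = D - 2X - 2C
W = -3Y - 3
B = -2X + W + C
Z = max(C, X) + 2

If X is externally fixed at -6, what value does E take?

Intervening sets X = -6 and removes its equation (X = C).
D = 0 if Y >= 0 else -4  [with Y=-2]  = -4
E = D - 2X - 2C  [with D=-4, X=-6, C=-1]  = 10

10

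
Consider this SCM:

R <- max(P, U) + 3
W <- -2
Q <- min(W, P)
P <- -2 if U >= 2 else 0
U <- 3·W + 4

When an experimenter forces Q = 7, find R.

3

The intervention breaks the incoming arrows to Q: Q <- min(W, P) no longer applies, and Q = 7.
Since R is not a descendant of the intervened variable, it is unaffected.
U = 3·W + 4  [with W=-2]  = -2
P = -2 if U >= 2 else 0  [with U=-2]  = 0
R = max(P, U) + 3  [with P=0, U=-2]  = 3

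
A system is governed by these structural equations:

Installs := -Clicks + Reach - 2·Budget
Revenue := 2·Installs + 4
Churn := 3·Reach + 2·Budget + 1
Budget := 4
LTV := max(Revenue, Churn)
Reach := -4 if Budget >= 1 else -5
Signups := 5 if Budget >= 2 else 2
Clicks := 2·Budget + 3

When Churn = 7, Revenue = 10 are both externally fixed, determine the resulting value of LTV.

The joint intervention fixes Churn = 7, Revenue = 10, removing each variable's own equation.
LTV = max(Revenue, Churn)  [with Revenue=10, Churn=7]  = 10

10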